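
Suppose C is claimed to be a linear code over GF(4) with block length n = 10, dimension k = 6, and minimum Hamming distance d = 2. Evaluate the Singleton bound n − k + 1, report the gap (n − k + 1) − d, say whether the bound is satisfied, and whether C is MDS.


Singleton RHS = n − k + 1 = 5, slack = 3, bound satisfied, not MDS.

Singleton bound: d ≤ n − k + 1.
Here n = 10, k = 6, so n − k + 1 = 5.
Given d = 2, check d ≤ 5: YES.
Slack = (n − k + 1) − d = 3.
The code is NOT MDS (slack = 3 > 0).
Description: the claimed parameters are [10, 6, 2]_4; such a code would be non-MDS.


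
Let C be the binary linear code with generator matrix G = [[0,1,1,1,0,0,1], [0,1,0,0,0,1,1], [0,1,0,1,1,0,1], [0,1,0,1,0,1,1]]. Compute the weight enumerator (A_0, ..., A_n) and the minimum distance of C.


Weight distribution: A_0 = 1, A_1 = 1, A_2 = 3, A_3 = 6, A_4 = 3, A_5 = 1, A_6 = 1. Minimum distance d = 1.

Enumerate all 2^4 = 16 messages m ∈ F_2^4.
For each, compute codeword c = mG in F_2^7, then tally its weight.
  m = 0000 → c = 0000000, weight = 0.
  m = 1000 → c = 0111001, weight = 4.
  m = 0100 → c = 0100011, weight = 3.
  m = 1100 → c = 0011010, weight = 3.
  m = 0010 → c = 0101101, weight = 4.
  m = 1010 → c = 0010100, weight = 2.
  m = 0110 → c = 0001110, weight = 3.
  m = 1110 → c = 0110111, weight = 5.
  m = 0001 → c = 0101011, weight = 4.
  m = 1001 → c = 0010010, weight = 2.
  m = 0101 → c = 0001000, weight = 1.
  m = 1101 → c = 0110001, weight = 3.
  m = 0011 → c = 0000110, weight = 2.
  m = 1011 → c = 0111111, weight = 6.
  m = 0111 → c = 0100101, weight = 3.
  m = 1111 → c = 0011100, weight = 3.
Tally weights:
  weight 0: 1 codewords.
  weight 1: 1 codewords.
  weight 2: 3 codewords.
  weight 3: 6 codewords.
  weight 4: 3 codewords.
  weight 5: 1 codewords.
  weight 6: 1 codewords.
Minimum distance d = smallest w > 0 with A_w > 0 = 1.
Sanity: Σ A_w = 16 = 2^4 = 16 ✓.


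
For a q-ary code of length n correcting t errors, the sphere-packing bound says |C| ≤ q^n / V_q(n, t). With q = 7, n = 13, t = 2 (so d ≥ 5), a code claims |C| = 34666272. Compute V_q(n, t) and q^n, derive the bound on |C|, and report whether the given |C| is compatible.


V_q(n, t) = 2887, q^n = 96889010407, Hamming bound = 33560446, |C| = 34666272 > bound (violated).

Step 1: Compute V_q(n, t) = Σ_{j=0}^2 C(n, j) (q−1)^j.
  j = 0: C(13,0)·(6)^0 = 1·1 = 1.
  j = 1: C(13,1)·(6)^1 = 13·6 = 78.
  j = 2: C(13,2)·(6)^2 = 78·36 = 2808.
  V_q(n, t) = 1 + 78 + 2808 = 2887.
Step 2: q^n = 7^13 = 96889010407.
Step 3: Hamming bound ⌊q^n / V_q(n,t)⌋ = ⌊96889010407/2887⌋ = 33560446.
Step 4: Compare |C| = 34666272 to 33560446: violated.
The claimed |C| lies above the Hamming bound, so no 7-ary code of length 13 with d ≥ 5 can have 34666272 codewords.


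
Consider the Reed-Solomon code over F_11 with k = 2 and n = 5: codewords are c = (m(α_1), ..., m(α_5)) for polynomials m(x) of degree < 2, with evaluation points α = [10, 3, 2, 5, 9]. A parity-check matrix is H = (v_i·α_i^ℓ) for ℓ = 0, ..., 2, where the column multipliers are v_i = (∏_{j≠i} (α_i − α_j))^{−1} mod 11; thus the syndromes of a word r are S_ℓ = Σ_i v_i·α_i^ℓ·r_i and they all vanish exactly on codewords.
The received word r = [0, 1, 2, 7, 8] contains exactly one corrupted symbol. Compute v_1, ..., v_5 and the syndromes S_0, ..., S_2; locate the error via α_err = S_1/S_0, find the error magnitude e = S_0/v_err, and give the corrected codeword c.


S = (5, 10, 9), error at position 3, error magnitude e = 4, c = [0, 1, 9, 7, 8].

Step 1: column multipliers v_i = (∏_{j≠i}(α_i − α_j))^{−1} mod 11.
  i = 1 (α = 10): (10−3)(10−2)(10−5)(10−9) = 7·8·5·1 = 280 ≡ 5, so v_1 = 5^{−1} = 9 (mod 11).
  i = 2 (α = 3): (3−10)(3−2)(3−5)(3−9) = (−7)·1·(−2)·(−6) = −84 ≡ 4, so v_2 = 4^{−1} = 3 (mod 11).
  i = 3 (α = 2): (2−10)(2−3)(2−5)(2−9) = (−8)·(−1)·(−3)·(−7) = 168 ≡ 3, so v_3 = 3^{−1} = 4 (mod 11).
  i = 4 (α = 5): (5−10)(5−3)(5−2)(5−9) = (−5)·2·3·(−4) = 120 ≡ 10, so v_4 = 10^{−1} = 10 (mod 11).
  i = 5 (α = 9): (9−10)(9−3)(9−2)(9−5) = (−1)·6·7·4 = −168 ≡ 8, so v_5 = 8^{−1} = 7 (mod 11).
  v = [9, 3, 4, 10, 7].
Step 2: syndromes of r = [0, 1, 2, 7, 8] (all sums mod 11).
  S_0 = Σ v_i r_i = 9·0 + 3·1 + 4·2 + 10·7 + 7·8 = 137 ≡ 5.
  S_1 = Σ v_i α_i r_i = 9·10·0 + 3·3·1 + 4·2·2 + 10·5·7 + 7·9·8 = 879 ≡ 10.
  α_i^2 mod 11 = [1, 9, 4, 3, 4].
  S_2 = Σ v_i α_i^2 r_i = 9·1·0 + 3·9·1 + 4·4·2 + 10·3·7 + 7·4·8 = 493 ≡ 9.
  S = (5, 10, 9) ≠ 0, so r is not a codeword (an error is present).
Step 3: locate the error. For a single error e at position i, S_ℓ = v_i·e·α_i^ℓ, so α_err = S_1/S_0.
  S_0^{−1} = 5^{−1} = 9 (mod 11), so α_err = 10·9 = 90 ≡ 2 = α_3. Error position i = 3.
  Consistency check: S_2/S_1 = 9·10 = 90 ≡ 2 = α_err ✓ (single-error assumption holds).
Step 4: error magnitude e = S_0/v_3 = S_0·∏_{j≠3}(α_3 − α_j) = 5·3 = 15 ≡ 4 (mod 11).
Step 5: correct position 3: c_3 = r_3 − e = 2 − 4 ≡ 9 (mod 11). Hence c = [0, 1, 9, 7, 8].
  Check: interpolating c through the α_i gives m(x) = 3 + 3·x (degree < 2) with m(α_i) = c_i for every i, so c is indeed a codeword.


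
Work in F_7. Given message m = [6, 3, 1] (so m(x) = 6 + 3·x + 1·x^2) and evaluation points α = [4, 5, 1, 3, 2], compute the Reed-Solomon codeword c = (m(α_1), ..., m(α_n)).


c = [6, 4, 3, 3, 2]

Message polynomial: m(x) = 6 + 3·x + 1·x^2 (mod 7).
For each evaluation point α_i, compute m(α_i) mod 7:
  α_1 = 4: Horner steps 1 → 0 → 6, so m(4) = 6.
  α_2 = 5: Horner steps 1 → 1 → 4, so m(5) = 4.
  α_3 = 1: Horner steps 1 → 4 → 3, so m(1) = 3.
  α_4 = 3: Horner steps 1 → 6 → 3, so m(3) = 3.
  α_5 = 2: Horner steps 1 → 5 → 2, so m(2) = 2.
Codeword c = [6, 4, 3, 3, 2] ∈ F_7^5.


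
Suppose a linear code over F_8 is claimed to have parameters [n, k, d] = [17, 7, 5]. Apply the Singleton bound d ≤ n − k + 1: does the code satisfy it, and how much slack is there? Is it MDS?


Singleton RHS = n − k + 1 = 11, slack = 6, bound satisfied, not MDS.

Singleton bound: d ≤ n − k + 1.
Here n = 17, k = 7, so n − k + 1 = 11.
Given d = 5, check d ≤ 11: YES.
Slack = (n − k + 1) − d = 6.
The code is NOT MDS (slack = 6 > 0).
Description: the claimed parameters are [17, 7, 5]_8; such a code would be non-MDS.


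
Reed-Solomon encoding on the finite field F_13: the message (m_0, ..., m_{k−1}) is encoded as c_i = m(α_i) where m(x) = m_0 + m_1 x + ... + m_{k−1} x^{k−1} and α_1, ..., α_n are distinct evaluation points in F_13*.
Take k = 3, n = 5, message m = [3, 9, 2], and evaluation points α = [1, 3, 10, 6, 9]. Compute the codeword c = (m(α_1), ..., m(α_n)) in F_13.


c = [1, 9, 7, 12, 12]

Message polynomial: m(x) = 3 + 9·x + 2·x^2 (mod 13).
For each evaluation point α_i, compute m(α_i) mod 13:
  α_1 = 1: Horner steps 2 → 11 → 1, so m(1) = 1.
  α_2 = 3: Horner steps 2 → 2 → 9, so m(3) = 9.
  α_3 = 10: Horner steps 2 → 3 → 7, so m(10) = 7.
  α_4 = 6: Horner steps 2 → 8 → 12, so m(6) = 12.
  α_5 = 9: Horner steps 2 → 1 → 12, so m(9) = 12.
Codeword c = [1, 9, 7, 12, 12] ∈ F_13^5.


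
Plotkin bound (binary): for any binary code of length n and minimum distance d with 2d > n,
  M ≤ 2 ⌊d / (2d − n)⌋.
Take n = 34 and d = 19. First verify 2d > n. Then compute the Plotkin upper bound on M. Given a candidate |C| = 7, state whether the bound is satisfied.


Plotkin bound M ≤ 8; given |C| = 7 ≤ bound (satisfied).

Check applicability: 2d = 38, n = 34.
2d − n = 4 > 0, so Plotkin applies.
Compute d/(2d−n) = 19/4 ≈ 4.7500.
⌊d/(2d−n)⌋ = 4.
Plotkin bound: M ≤ 2·4 = 8.
Given |C| = 7, check: satisfied.
This |C| is below the Plotkin bound.


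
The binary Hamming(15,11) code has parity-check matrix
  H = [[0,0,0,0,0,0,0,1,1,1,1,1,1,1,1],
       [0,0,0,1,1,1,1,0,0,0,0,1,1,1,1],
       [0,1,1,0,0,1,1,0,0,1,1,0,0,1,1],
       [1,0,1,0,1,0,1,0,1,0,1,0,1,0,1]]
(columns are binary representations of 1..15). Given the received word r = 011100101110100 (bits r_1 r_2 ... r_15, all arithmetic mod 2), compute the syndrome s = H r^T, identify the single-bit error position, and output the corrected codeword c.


s = (0, 1, 1, 1)^T, error position = 7, corrected codeword c = 011100001110100

Compute s = H r^T mod 2 one row at a time:
  s_1 = 0 + 1 + 1 + 1 + 0 + 1 + 0 + 0 = 4 ≡ 0 (mod 2).
  s_2 = 1 + 0 + 0 + 1 + 0 + 1 + 0 + 0 = 3 ≡ 1 (mod 2).
  s_3 = 1 + 1 + 0 + 1 + 1 + 1 + 0 + 0 = 5 ≡ 1 (mod 2).
  s_4 = 0 + 1 + 0 + 1 + 1 + 1 + 1 + 0 = 5 ≡ 1 (mod 2).
s = (0, 1, 1, 1)^T — this equals column 7 of H (binary 0111), so error is at position 7.
Correct: flip bit 7 of r = 011100101110100 to get c = 011100001110100.


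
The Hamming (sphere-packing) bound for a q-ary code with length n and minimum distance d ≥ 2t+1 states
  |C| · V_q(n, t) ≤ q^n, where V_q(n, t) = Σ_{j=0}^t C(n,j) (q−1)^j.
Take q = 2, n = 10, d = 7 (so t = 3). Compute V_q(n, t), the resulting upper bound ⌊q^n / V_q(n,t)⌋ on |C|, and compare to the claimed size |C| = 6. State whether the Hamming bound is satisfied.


V_q(n, t) = 176, q^n = 1024, Hamming bound = 5, |C| = 6 > bound (violated).

Step 1: Compute V_q(n, t) = Σ_{j=0}^3 C(n, j) (q−1)^j.
  j = 0: C(10,0)·(1)^0 = 1·1 = 1.
  j = 1: C(10,1)·(1)^1 = 10·1 = 10.
  j = 2: C(10,2)·(1)^2 = 45·1 = 45.
  j = 3: C(10,3)·(1)^3 = 120·1 = 120.
  V_q(n, t) = 1 + 10 + 45 + 120 = 176.
Step 2: q^n = 2^10 = 1024.
Step 3: Hamming bound ⌊q^n / V_q(n,t)⌋ = ⌊1024/176⌋ = 5.
Step 4: Compare |C| = 6 to 5: violated.
The claimed |C| lies above the Hamming bound, so no 2-ary code of length 10 with d ≥ 7 can have 6 codewords.


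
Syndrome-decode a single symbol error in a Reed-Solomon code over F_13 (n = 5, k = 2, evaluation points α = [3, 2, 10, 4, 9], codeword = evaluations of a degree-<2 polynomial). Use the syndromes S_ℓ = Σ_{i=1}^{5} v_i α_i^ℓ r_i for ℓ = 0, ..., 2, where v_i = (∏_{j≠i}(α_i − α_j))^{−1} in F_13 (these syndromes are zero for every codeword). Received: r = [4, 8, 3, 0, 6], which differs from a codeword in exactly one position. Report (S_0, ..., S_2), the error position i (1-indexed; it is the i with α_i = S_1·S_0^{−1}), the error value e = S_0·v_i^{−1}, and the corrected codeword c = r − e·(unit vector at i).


S = (6, 8, 2), error at position 3, error magnitude e = 1, c = [4, 8, 2, 0, 6].

Step 1: column multipliers v_i = (∏_{j≠i}(α_i − α_j))^{−1} mod 13.
  i = 1 (α = 3): (3−2)(3−10)(3−4)(3−9) = 1·(−7)·(−1)·(−6) = −42 ≡ 10, so v_1 = 10^{−1} = 4 (mod 13).
  i = 2 (α = 2): (2−3)(2−10)(2−4)(2−9) = (−1)·(−8)·(−2)·(−7) = 112 ≡ 8, so v_2 = 8^{−1} = 5 (mod 13).
  i = 3 (α = 10): (10−3)(10−2)(10−4)(10−9) = 7·8·6·1 = 336 ≡ 11, so v_3 = 11^{−1} = 6 (mod 13).
  i = 4 (α = 4): (4−3)(4−2)(4−10)(4−9) = 1·2·(−6)·(−5) = 60 ≡ 8, so v_4 = 8^{−1} = 5 (mod 13).
  i = 5 (α = 9): (9−3)(9−2)(9−10)(9−4) = 6·7·(−1)·5 = −210 ≡ 11, so v_5 = 11^{−1} = 6 (mod 13).
  v = [4, 5, 6, 5, 6].
Step 2: syndromes of r = [4, 8, 3, 0, 6] (all sums mod 13).
  S_0 = Σ v_i r_i = 4·4 + 5·8 + 6·3 + 5·0 + 6·6 = 110 ≡ 6.
  S_1 = Σ v_i α_i r_i = 4·3·4 + 5·2·8 + 6·10·3 + 5·4·0 + 6·9·6 = 632 ≡ 8.
  α_i^2 mod 13 = [9, 4, 9, 3, 3].
  S_2 = Σ v_i α_i^2 r_i = 4·9·4 + 5·4·8 + 6·9·3 + 5·3·0 + 6·3·6 = 574 ≡ 2.
  S = (6, 8, 2) ≠ 0, so r is not a codeword (an error is present).
Step 3: locate the error. For a single error e at position i, S_ℓ = v_i·e·α_i^ℓ, so α_err = S_1/S_0.
  S_0^{−1} = 6^{−1} = 11 (mod 13), so α_err = 8·11 = 88 ≡ 10 = α_3. Error position i = 3.
  Consistency check: S_2/S_1 = 2·5 = 10 ≡ 10 = α_err ✓ (single-error assumption holds).
Step 4: error magnitude e = S_0/v_3 = S_0·∏_{j≠3}(α_3 − α_j) = 6·11 = 66 ≡ 1 (mod 13).
Step 5: correct position 3: c_3 = r_3 − e = 3 − 1 ≡ 2 (mod 13). Hence c = [4, 8, 2, 0, 6].
  Check: interpolating c through the α_i gives m(x) = 3 + 9·x (degree < 2) with m(α_i) = c_i for every i, so c is indeed a codeword.


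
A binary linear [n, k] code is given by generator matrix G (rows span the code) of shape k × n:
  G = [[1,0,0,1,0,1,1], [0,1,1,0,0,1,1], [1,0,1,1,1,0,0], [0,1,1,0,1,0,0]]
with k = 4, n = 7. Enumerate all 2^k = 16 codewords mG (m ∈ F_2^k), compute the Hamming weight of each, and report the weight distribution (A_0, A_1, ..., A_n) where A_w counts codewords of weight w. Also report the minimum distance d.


Weight distribution: A_0 = 1, A_1 = 1, A_2 = 1, A_3 = 5, A_4 = 5, A_5 = 1, A_6 = 1, A_7 = 1. Minimum distance d = 1.

Enumerate all 2^4 = 16 messages m ∈ F_2^4.
For each, compute codeword c = mG in F_2^7, then tally its weight.
  m = 0000 → c = 0000000, weight = 0.
  m = 1000 → c = 1001011, weight = 4.
  m = 0100 → c = 0110011, weight = 4.
  m = 1100 → c = 1111000, weight = 4.
  m = 0010 → c = 1011100, weight = 4.
  m = 1010 → c = 0010111, weight = 4.
  m = 0110 → c = 1101111, weight = 6.
  m = 1110 → c = 0100100, weight = 2.
  m = 0001 → c = 0110100, weight = 3.
  m = 1001 → c = 1111111, weight = 7.
  m = 0101 → c = 0000111, weight = 3.
  m = 1101 → c = 1001100, weight = 3.
  m = 0011 → c = 1101000, weight = 3.
  m = 1011 → c = 0100011, weight = 3.
  m = 0111 → c = 1011011, weight = 5.
  m = 1111 → c = 0010000, weight = 1.
Tally weights:
  weight 0: 1 codewords.
  weight 1: 1 codewords.
  weight 2: 1 codewords.
  weight 3: 5 codewords.
  weight 4: 5 codewords.
  weight 5: 1 codewords.
  weight 6: 1 codewords.
  weight 7: 1 codewords.
Minimum distance d = smallest w > 0 with A_w > 0 = 1.
Sanity: Σ A_w = 16 = 2^4 = 16 ✓.


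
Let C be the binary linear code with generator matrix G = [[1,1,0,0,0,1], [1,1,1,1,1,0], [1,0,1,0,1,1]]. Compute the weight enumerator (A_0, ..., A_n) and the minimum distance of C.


Weight distribution: A_0 = 1, A_2 = 1, A_3 = 3, A_4 = 2, A_5 = 1. Minimum distance d = 2.

Enumerate all 2^3 = 8 messages m ∈ F_2^3.
For each, compute codeword c = mG in F_2^6, then tally its weight.
  m = 000 → c = 000000, weight = 0.
  m = 100 → c = 110001, weight = 3.
  m = 010 → c = 111110, weight = 5.
  m = 110 → c = 001111, weight = 4.
  m = 001 → c = 101011, weight = 4.
  m = 101 → c = 011010, weight = 3.
  m = 011 → c = 010101, weight = 3.
  m = 111 → c = 100100, weight = 2.
Tally weights:
  weight 0: 1 codewords.
  weight 2: 1 codewords.
  weight 3: 3 codewords.
  weight 4: 2 codewords.
  weight 5: 1 codewords.
Minimum distance d = smallest w > 0 with A_w > 0 = 2.
Sanity: Σ A_w = 8 = 2^3 = 8 ✓.


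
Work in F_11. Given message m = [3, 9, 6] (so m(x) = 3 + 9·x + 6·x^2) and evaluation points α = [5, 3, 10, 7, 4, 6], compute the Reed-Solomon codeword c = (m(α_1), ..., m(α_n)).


c = [0, 7, 0, 8, 3, 9]

Message polynomial: m(x) = 3 + 9·x + 6·x^2 (mod 11).
For each evaluation point α_i, compute m(α_i) mod 11:
  α_1 = 5: Horner steps 6 → 6 → 0, so m(5) = 0.
  α_2 = 3: Horner steps 6 → 5 → 7, so m(3) = 7.
  α_3 = 10: Horner steps 6 → 3 → 0, so m(10) = 0.
  α_4 = 7: Horner steps 6 → 7 → 8, so m(7) = 8.
  α_5 = 4: Horner steps 6 → 0 → 3, so m(4) = 3.
  α_6 = 6: Horner steps 6 → 1 → 9, so m(6) = 9.
Codeword c = [0, 7, 0, 8, 3, 9] ∈ F_11^6.


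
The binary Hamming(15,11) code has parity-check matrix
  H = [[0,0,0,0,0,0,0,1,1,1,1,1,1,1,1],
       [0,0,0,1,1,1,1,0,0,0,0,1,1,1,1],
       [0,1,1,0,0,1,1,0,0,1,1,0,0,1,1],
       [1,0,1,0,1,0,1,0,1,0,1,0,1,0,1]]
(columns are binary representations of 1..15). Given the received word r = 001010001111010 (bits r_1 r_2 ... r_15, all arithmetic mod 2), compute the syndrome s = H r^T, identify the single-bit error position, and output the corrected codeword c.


s = (1, 1, 0, 0)^T, error position = 12, corrected codeword c = 001010001110010

Compute s = H r^T mod 2 one row at a time:
  s_1 = 0 + 1 + 1 + 1 + 1 + 0 + 1 + 0 = 5 ≡ 1 (mod 2).
  s_2 = 0 + 1 + 0 + 0 + 1 + 0 + 1 + 0 = 3 ≡ 1 (mod 2).
  s_3 = 0 + 1 + 0 + 0 + 1 + 1 + 1 + 0 = 4 ≡ 0 (mod 2).
  s_4 = 0 + 1 + 1 + 0 + 1 + 1 + 0 + 0 = 4 ≡ 0 (mod 2).
s = (1, 1, 0, 0)^T — this equals column 12 of H (binary 1100), so error is at position 12.
Correct: flip bit 12 of r = 001010001111010 to get c = 001010001110010.


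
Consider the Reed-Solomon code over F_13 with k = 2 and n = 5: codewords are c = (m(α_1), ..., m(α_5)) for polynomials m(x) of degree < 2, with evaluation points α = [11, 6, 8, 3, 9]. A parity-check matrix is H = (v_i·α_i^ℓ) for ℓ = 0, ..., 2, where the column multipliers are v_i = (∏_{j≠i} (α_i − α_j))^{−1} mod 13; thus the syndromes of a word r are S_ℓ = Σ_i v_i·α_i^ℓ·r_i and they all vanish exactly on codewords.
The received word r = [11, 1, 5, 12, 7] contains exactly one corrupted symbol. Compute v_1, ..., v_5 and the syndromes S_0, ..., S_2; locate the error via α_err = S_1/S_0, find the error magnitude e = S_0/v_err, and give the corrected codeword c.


S = (6, 5, 2), error at position 4, error magnitude e = 4, c = [11, 1, 5, 8, 7].

Step 1: column multipliers v_i = (∏_{j≠i}(α_i − α_j))^{−1} mod 13.
  i = 1 (α = 11): (11−6)(11−8)(11−3)(11−9) = 5·3·8·2 = 240 ≡ 6, so v_1 = 6^{−1} = 11 (mod 13).
  i = 2 (α = 6): (6−11)(6−8)(6−3)(6−9) = (−5)·(−2)·3·(−3) = −90 ≡ 1, so v_2 = 1^{−1} = 1 (mod 13).
  i = 3 (α = 8): (8−11)(8−6)(8−3)(8−9) = (−3)·2·5·(−1) = 30 ≡ 4, so v_3 = 4^{−1} = 10 (mod 13).
  i = 4 (α = 3): (3−11)(3−6)(3−8)(3−9) = (−8)·(−3)·(−5)·(−6) = 720 ≡ 5, so v_4 = 5^{−1} = 8 (mod 13).
  i = 5 (α = 9): (9−11)(9−6)(9−8)(9−3) = (−2)·3·1·6 = −36 ≡ 3, so v_5 = 3^{−1} = 9 (mod 13).
  v = [11, 1, 10, 8, 9].
Step 2: syndromes of r = [11, 1, 5, 12, 7] (all sums mod 13).
  S_0 = Σ v_i r_i = 11·11 + 1·1 + 10·5 + 8·12 + 9·7 = 331 ≡ 6.
  S_1 = Σ v_i α_i r_i = 11·11·11 + 1·6·1 + 10·8·5 + 8·3·12 + 9·9·7 = 2592 ≡ 5.
  α_i^2 mod 13 = [4, 10, 12, 9, 3].
  S_2 = Σ v_i α_i^2 r_i = 11·4·11 + 1·10·1 + 10·12·5 + 8·9·12 + 9·3·7 = 2147 ≡ 2.
  S = (6, 5, 2) ≠ 0, so r is not a codeword (an error is present).
Step 3: locate the error. For a single error e at position i, S_ℓ = v_i·e·α_i^ℓ, so α_err = S_1/S_0.
  S_0^{−1} = 6^{−1} = 11 (mod 13), so α_err = 5·11 = 55 ≡ 3 = α_4. Error position i = 4.
  Consistency check: S_2/S_1 = 2·8 = 16 ≡ 3 = α_err ✓ (single-error assumption holds).
Step 4: error magnitude e = S_0/v_4 = S_0·∏_{j≠4}(α_4 − α_j) = 6·5 = 30 ≡ 4 (mod 13).
Step 5: correct position 4: c_4 = r_4 − e = 12 − 4 ≡ 8 (mod 13). Hence c = [11, 1, 5, 8, 7].
  Check: interpolating c through the α_i gives m(x) = 2 + 2·x (degree < 2) with m(α_i) = c_i for every i, so c is indeed a codeword.


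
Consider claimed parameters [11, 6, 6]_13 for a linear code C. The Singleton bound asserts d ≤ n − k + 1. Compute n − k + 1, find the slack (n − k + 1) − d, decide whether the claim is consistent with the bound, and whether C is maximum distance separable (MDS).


Singleton RHS = n − k + 1 = 6, slack = 0, bound satisfied, MDS.

Singleton bound: d ≤ n − k + 1.
Here n = 11, k = 6, so n − k + 1 = 6.
Given d = 6, check d ≤ 6: YES.
Slack = (n − k + 1) − d = 0.
The code is MDS (slack = 0).
Description: the claimed parameters are [11, 6, 6]_13; such a code would be MDS (meets Singleton bound).


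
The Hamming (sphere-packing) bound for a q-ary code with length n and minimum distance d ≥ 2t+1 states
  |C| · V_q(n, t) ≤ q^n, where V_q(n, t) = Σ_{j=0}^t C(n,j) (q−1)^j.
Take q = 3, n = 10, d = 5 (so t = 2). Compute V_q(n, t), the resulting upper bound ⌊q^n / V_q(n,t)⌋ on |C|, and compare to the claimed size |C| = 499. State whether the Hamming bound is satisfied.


V_q(n, t) = 201, q^n = 59049, Hamming bound = 293, |C| = 499 > bound (violated).

Step 1: Compute V_q(n, t) = Σ_{j=0}^2 C(n, j) (q−1)^j.
  j = 0: C(10,0)·(2)^0 = 1·1 = 1.
  j = 1: C(10,1)·(2)^1 = 10·2 = 20.
  j = 2: C(10,2)·(2)^2 = 45·4 = 180.
  V_q(n, t) = 1 + 20 + 180 = 201.
Step 2: q^n = 3^10 = 59049.
Step 3: Hamming bound ⌊q^n / V_q(n,t)⌋ = ⌊59049/201⌋ = 293.
Step 4: Compare |C| = 499 to 293: violated.
The claimed |C| lies above the Hamming bound, so no 3-ary code of length 10 with d ≥ 5 can have 499 codewords.


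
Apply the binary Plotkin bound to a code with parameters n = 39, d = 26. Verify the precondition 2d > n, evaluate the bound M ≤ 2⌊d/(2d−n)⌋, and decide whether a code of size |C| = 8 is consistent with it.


Plotkin bound M ≤ 4; given |C| = 8 > bound (violated).

Check applicability: 2d = 52, n = 39.
2d − n = 13 > 0, so Plotkin applies.
Compute d/(2d−n) = 26/13 ≈ 2.0000.
⌊d/(2d−n)⌋ = 2.
Plotkin bound: M ≤ 2·2 = 4.
Given |C| = 8, check: VIOLATED.
This |C| is above the Plotkin bound, so no binary code with n = 39, d = 26 and 8 codewords exists.


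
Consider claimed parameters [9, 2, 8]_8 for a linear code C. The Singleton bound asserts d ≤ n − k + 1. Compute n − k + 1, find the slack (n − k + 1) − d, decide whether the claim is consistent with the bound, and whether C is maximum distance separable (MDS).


Singleton RHS = n − k + 1 = 8, slack = 0, bound satisfied, MDS.

Singleton bound: d ≤ n − k + 1.
Here n = 9, k = 2, so n − k + 1 = 8.
Given d = 8, check d ≤ 8: YES.
Slack = (n − k + 1) − d = 0.
The code is MDS (slack = 0).
Description: the claimed parameters are [9, 2, 8]_8; such a code would be MDS (meets Singleton bound).


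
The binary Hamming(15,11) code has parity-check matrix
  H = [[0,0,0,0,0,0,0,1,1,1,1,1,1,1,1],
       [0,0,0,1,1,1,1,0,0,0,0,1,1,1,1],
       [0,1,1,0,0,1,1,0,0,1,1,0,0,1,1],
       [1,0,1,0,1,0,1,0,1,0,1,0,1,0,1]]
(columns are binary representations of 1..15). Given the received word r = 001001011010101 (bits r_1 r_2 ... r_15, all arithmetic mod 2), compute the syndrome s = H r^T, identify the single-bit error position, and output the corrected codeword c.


s = (1, 1, 0, 1)^T, error position = 13, corrected codeword c = 001001011010001

Compute s = H r^T mod 2 one row at a time:
  s_1 = 1 + 1 + 0 + 1 + 0 + 1 + 0 + 1 = 5 ≡ 1 (mod 2).
  s_2 = 0 + 0 + 1 + 0 + 0 + 1 + 0 + 1 = 3 ≡ 1 (mod 2).
  s_3 = 0 + 1 + 1 + 0 + 0 + 1 + 0 + 1 = 4 ≡ 0 (mod 2).
  s_4 = 0 + 1 + 0 + 0 + 1 + 1 + 1 + 1 = 5 ≡ 1 (mod 2).
s = (1, 1, 0, 1)^T — this equals column 13 of H (binary 1101), so error is at position 13.
Correct: flip bit 13 of r = 001001011010101 to get c = 001001011010001.


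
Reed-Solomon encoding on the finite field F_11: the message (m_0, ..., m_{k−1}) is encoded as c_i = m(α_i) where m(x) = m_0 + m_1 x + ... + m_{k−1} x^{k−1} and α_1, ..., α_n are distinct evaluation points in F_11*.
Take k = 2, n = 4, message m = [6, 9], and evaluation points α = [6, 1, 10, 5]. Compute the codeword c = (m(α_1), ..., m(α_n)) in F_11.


c = [5, 4, 8, 7]

Message polynomial: m(x) = 6 + 9·x (mod 11).
For each evaluation point α_i, compute m(α_i) mod 11:
  α_1 = 6: Horner steps 9 → 5, so m(6) = 5.
  α_2 = 1: Horner steps 9 → 4, so m(1) = 4.
  α_3 = 10: Horner steps 9 → 8, so m(10) = 8.
  α_4 = 5: Horner steps 9 → 7, so m(5) = 7.
Codeword c = [5, 4, 8, 7] ∈ F_11^4.


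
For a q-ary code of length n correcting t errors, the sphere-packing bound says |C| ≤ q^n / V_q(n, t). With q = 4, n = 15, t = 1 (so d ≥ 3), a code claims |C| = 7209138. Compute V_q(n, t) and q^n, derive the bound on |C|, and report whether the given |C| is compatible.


V_q(n, t) = 46, q^n = 1073741824, Hamming bound = 23342213, |C| = 7209138 ≤ bound (satisfied).

Step 1: Compute V_q(n, t) = Σ_{j=0}^1 C(n, j) (q−1)^j.
  j = 0: C(15,0)·(3)^0 = 1·1 = 1.
  j = 1: C(15,1)·(3)^1 = 15·3 = 45.
  V_q(n, t) = 1 + 45 = 46.
Step 2: q^n = 4^15 = 1073741824.
Step 3: Hamming bound ⌊q^n / V_q(n,t)⌋ = ⌊1073741824/46⌋ = 23342213.
Step 4: Compare |C| = 7209138 to 23342213: satisfied.
The claimed |C| lies below the Hamming bound.


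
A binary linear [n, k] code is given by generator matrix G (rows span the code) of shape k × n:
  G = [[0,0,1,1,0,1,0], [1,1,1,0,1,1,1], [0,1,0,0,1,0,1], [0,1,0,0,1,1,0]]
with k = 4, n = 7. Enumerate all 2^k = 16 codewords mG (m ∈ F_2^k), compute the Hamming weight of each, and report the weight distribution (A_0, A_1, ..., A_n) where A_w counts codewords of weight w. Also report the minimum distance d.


Weight distribution: A_0 = 1, A_2 = 2, A_3 = 6, A_4 = 3, A_5 = 2, A_6 = 2. Minimum distance d = 2.

Enumerate all 2^4 = 16 messages m ∈ F_2^4.
For each, compute codeword c = mG in F_2^7, then tally its weight.
  m = 0000 → c = 0000000, weight = 0.
  m = 1000 → c = 0011010, weight = 3.
  m = 0100 → c = 1110111, weight = 6.
  m = 1100 → c = 1101101, weight = 5.
  m = 0010 → c = 0100101, weight = 3.
  m = 1010 → c = 0111111, weight = 6.
  m = 0110 → c = 1010010, weight = 3.
  m = 1110 → c = 1001000, weight = 2.
  m = 0001 → c = 0100110, weight = 3.
  m = 1001 → c = 0111100, weight = 4.
  m = 0101 → c = 1010001, weight = 3.
  m = 1101 → c = 1001011, weight = 4.
  m = 0011 → c = 0000011, weight = 2.
  m = 1011 → c = 0011001, weight = 3.
  m = 0111 → c = 1110100, weight = 4.
  m = 1111 → c = 1101110, weight = 5.
Tally weights:
  weight 0: 1 codewords.
  weight 2: 2 codewords.
  weight 3: 6 codewords.
  weight 4: 3 codewords.
  weight 5: 2 codewords.
  weight 6: 2 codewords.
Minimum distance d = smallest w > 0 with A_w > 0 = 2.
Sanity: Σ A_w = 16 = 2^4 = 16 ✓.


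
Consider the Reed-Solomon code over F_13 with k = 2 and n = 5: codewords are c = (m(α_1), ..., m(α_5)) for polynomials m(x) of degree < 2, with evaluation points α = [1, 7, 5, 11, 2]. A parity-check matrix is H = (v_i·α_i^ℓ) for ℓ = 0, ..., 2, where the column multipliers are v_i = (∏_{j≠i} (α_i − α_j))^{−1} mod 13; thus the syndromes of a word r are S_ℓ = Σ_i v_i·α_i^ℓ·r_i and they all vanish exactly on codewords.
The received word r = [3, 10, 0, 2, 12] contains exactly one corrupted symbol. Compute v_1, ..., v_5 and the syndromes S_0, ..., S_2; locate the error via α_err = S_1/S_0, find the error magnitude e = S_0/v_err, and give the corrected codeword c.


S = (10, 5, 9), error at position 2, error magnitude e = 5, c = [3, 5, 0, 2, 12].

Step 1: column multipliers v_i = (∏_{j≠i}(α_i − α_j))^{−1} mod 13.
  i = 1 (α = 1): (1−7)(1−5)(1−11)(1−2) = (−6)·(−4)·(−10)·(−1) = 240 ≡ 6, so v_1 = 6^{−1} = 11 (mod 13).
  i = 2 (α = 7): (7−1)(7−5)(7−11)(7−2) = 6·2·(−4)·5 = −240 ≡ 7, so v_2 = 7^{−1} = 2 (mod 13).
  i = 3 (α = 5): (5−1)(5−7)(5−11)(5−2) = 4·(−2)·(−6)·3 = 144 ≡ 1, so v_3 = 1^{−1} = 1 (mod 13).
  i = 4 (α = 11): (11−1)(11−7)(11−5)(11−2) = 10·4·6·9 = 2160 ≡ 2, so v_4 = 2^{−1} = 7 (mod 13).
  i = 5 (α = 2): (2−1)(2−7)(2−5)(2−11) = 1·(−5)·(−3)·(−9) = −135 ≡ 8, so v_5 = 8^{−1} = 5 (mod 13).
  v = [11, 2, 1, 7, 5].
Step 2: syndromes of r = [3, 10, 0, 2, 12] (all sums mod 13).
  S_0 = Σ v_i r_i = 11·3 + 2·10 + 1·0 + 7·2 + 5·12 = 127 ≡ 10.
  S_1 = Σ v_i α_i r_i = 11·1·3 + 2·7·10 + 1·5·0 + 7·11·2 + 5·2·12 = 447 ≡ 5.
  α_i^2 mod 13 = [1, 10, 12, 4, 4].
  S_2 = Σ v_i α_i^2 r_i = 11·1·3 + 2·10·10 + 1·12·0 + 7·4·2 + 5·4·12 = 529 ≡ 9.
  S = (10, 5, 9) ≠ 0, so r is not a codeword (an error is present).
Step 3: locate the error. For a single error e at position i, S_ℓ = v_i·e·α_i^ℓ, so α_err = S_1/S_0.
  S_0^{−1} = 10^{−1} = 4 (mod 13), so α_err = 5·4 = 20 ≡ 7 = α_2. Error position i = 2.
  Consistency check: S_2/S_1 = 9·8 = 72 ≡ 7 = α_err ✓ (single-error assumption holds).
Step 4: error magnitude e = S_0/v_2 = S_0·∏_{j≠2}(α_2 − α_j) = 10·7 = 70 ≡ 5 (mod 13).
Step 5: correct position 2: c_2 = r_2 − e = 10 − 5 ≡ 5 (mod 13). Hence c = [3, 5, 0, 2, 12].
  Check: interpolating c through the α_i gives m(x) = 7 + 9·x (degree < 2) with m(α_i) = c_i for every i, so c is indeed a codeword.


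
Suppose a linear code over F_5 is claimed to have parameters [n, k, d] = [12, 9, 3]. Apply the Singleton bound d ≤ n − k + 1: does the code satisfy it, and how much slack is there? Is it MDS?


Singleton RHS = n − k + 1 = 4, slack = 1, bound satisfied, not MDS.

Singleton bound: d ≤ n − k + 1.
Here n = 12, k = 9, so n − k + 1 = 4.
Given d = 3, check d ≤ 4: YES.
Slack = (n − k + 1) − d = 1.
The code is NOT MDS (slack = 1 > 0).
Description: the claimed parameters are [12, 9, 3]_5; such a code would be non-MDS.


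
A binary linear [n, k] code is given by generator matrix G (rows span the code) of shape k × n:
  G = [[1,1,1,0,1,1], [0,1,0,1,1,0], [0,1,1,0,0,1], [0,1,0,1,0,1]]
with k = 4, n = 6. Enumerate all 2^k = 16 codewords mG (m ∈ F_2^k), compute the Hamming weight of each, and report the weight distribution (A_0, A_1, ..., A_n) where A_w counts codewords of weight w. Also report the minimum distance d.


Weight distribution: A_0 = 1, A_2 = 4, A_3 = 6, A_4 = 3, A_5 = 2. Minimum distance d = 2.

Enumerate all 2^4 = 16 messages m ∈ F_2^4.
For each, compute codeword c = mG in F_2^6, then tally its weight.
  m = 0000 → c = 000000, weight = 0.
  m = 1000 → c = 111011, weight = 5.
  m = 0100 → c = 010110, weight = 3.
  m = 1100 → c = 101101, weight = 4.
  m = 0010 → c = 011001, weight = 3.
  m = 1010 → c = 100010, weight = 2.
  m = 0110 → c = 001111, weight = 4.
  m = 1110 → c = 110100, weight = 3.
  m = 0001 → c = 010101, weight = 3.
  m = 1001 → c = 101110, weight = 4.
  m = 0101 → c = 000011, weight = 2.
  m = 1101 → c = 111000, weight = 3.
  m = 0011 → c = 001100, weight = 2.
  m = 1011 → c = 110111, weight = 5.
  m = 0111 → c = 011010, weight = 3.
  m = 1111 → c = 100001, weight = 2.
Tally weights:
  weight 0: 1 codewords.
  weight 2: 4 codewords.
  weight 3: 6 codewords.
  weight 4: 3 codewords.
  weight 5: 2 codewords.
Minimum distance d = smallest w > 0 with A_w > 0 = 2.
Sanity: Σ A_w = 16 = 2^4 = 16 ✓.


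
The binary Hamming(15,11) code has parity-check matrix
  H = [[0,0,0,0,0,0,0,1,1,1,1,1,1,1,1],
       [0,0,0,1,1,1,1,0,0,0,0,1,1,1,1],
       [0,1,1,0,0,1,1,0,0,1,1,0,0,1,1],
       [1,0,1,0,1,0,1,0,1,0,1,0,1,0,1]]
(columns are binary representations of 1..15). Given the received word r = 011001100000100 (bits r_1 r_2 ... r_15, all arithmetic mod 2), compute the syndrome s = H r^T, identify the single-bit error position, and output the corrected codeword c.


s = (1, 1, 0, 1)^T, error position = 13, corrected codeword c = 011001100000000

Compute s = H r^T mod 2 one row at a time:
  s_1 = 0 + 0 + 0 + 0 + 0 + 1 + 0 + 0 = 1 ≡ 1 (mod 2).
  s_2 = 0 + 0 + 1 + 1 + 0 + 1 + 0 + 0 = 3 ≡ 1 (mod 2).
  s_3 = 1 + 1 + 1 + 1 + 0 + 0 + 0 + 0 = 4 ≡ 0 (mod 2).
  s_4 = 0 + 1 + 0 + 1 + 0 + 0 + 1 + 0 = 3 ≡ 1 (mod 2).
s = (1, 1, 0, 1)^T — this equals column 13 of H (binary 1101), so error is at position 13.
Correct: flip bit 13 of r = 011001100000100 to get c = 011001100000000.


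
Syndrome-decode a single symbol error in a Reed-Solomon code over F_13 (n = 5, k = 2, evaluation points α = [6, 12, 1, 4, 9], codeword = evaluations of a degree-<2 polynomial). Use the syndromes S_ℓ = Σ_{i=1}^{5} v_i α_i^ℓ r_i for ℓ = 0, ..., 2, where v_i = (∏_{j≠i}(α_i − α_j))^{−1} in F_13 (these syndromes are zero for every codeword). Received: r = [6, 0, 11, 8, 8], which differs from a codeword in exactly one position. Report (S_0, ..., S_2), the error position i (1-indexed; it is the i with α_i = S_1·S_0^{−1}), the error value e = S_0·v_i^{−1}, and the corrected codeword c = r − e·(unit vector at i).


S = (11, 8, 7), error at position 5, error magnitude e = 5, c = [6, 0, 11, 8, 3].

Step 1: column multipliers v_i = (∏_{j≠i}(α_i − α_j))^{−1} mod 13.
  i = 1 (α = 6): (6−12)(6−1)(6−4)(6−9) = (−6)·5·2·(−3) = 180 ≡ 11, so v_1 = 11^{−1} = 6 (mod 13).
  i = 2 (α = 12): (12−6)(12−1)(12−4)(12−9) = 6·11·8·3 = 1584 ≡ 11, so v_2 = 11^{−1} = 6 (mod 13).
  i = 3 (α = 1): (1−6)(1−12)(1−4)(1−9) = (−5)·(−11)·(−3)·(−8) = 1320 ≡ 7, so v_3 = 7^{−1} = 2 (mod 13).
  i = 4 (α = 4): (4−6)(4−12)(4−1)(4−9) = (−2)·(−8)·3·(−5) = −240 ≡ 7, so v_4 = 7^{−1} = 2 (mod 13).
  i = 5 (α = 9): (9−6)(9−12)(9−1)(9−4) = 3·(−3)·8·5 = −360 ≡ 4, so v_5 = 4^{−1} = 10 (mod 13).
  v = [6, 6, 2, 2, 10].
Step 2: syndromes of r = [6, 0, 11, 8, 8] (all sums mod 13).
  S_0 = Σ v_i r_i = 6·6 + 6·0 + 2·11 + 2·8 + 10·8 = 154 ≡ 11.
  S_1 = Σ v_i α_i r_i = 6·6·6 + 6·12·0 + 2·1·11 + 2·4·8 + 10·9·8 = 1022 ≡ 8.
  α_i^2 mod 13 = [10, 1, 1, 3, 3].
  S_2 = Σ v_i α_i^2 r_i = 6·10·6 + 6·1·0 + 2·1·11 + 2·3·8 + 10·3·8 = 670 ≡ 7.
  S = (11, 8, 7) ≠ 0, so r is not a codeword (an error is present).
Step 3: locate the error. For a single error e at position i, S_ℓ = v_i·e·α_i^ℓ, so α_err = S_1/S_0.
  S_0^{−1} = 11^{−1} = 6 (mod 13), so α_err = 8·6 = 48 ≡ 9 = α_5. Error position i = 5.
  Consistency check: S_2/S_1 = 7·5 = 35 ≡ 9 = α_err ✓ (single-error assumption holds).
Step 4: error magnitude e = S_0/v_5 = S_0·∏_{j≠5}(α_5 − α_j) = 11·4 = 44 ≡ 5 (mod 13).
Step 5: correct position 5: c_5 = r_5 − e = 8 − 5 ≡ 3 (mod 13). Hence c = [6, 0, 11, 8, 3].
  Check: interpolating c through the α_i gives m(x) = 12 + 12·x (degree < 2) with m(α_i) = c_i for every i, so c is indeed a codeword.


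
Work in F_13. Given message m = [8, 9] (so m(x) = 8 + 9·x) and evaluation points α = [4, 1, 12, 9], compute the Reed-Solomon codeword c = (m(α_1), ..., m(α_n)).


c = [5, 4, 12, 11]

Message polynomial: m(x) = 8 + 9·x (mod 13).
For each evaluation point α_i, compute m(α_i) mod 13:
  α_1 = 4: Horner steps 9 → 5, so m(4) = 5.
  α_2 = 1: Horner steps 9 → 4, so m(1) = 4.
  α_3 = 12: Horner steps 9 → 12, so m(12) = 12.
  α_4 = 9: Horner steps 9 → 11, so m(9) = 11.
Codeword c = [5, 4, 12, 11] ∈ F_13^4.


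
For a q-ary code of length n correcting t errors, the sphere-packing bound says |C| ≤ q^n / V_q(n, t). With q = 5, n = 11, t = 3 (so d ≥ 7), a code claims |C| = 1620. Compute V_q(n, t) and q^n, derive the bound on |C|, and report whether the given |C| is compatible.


V_q(n, t) = 11485, q^n = 48828125, Hamming bound = 4251, |C| = 1620 ≤ bound (satisfied).

Step 1: Compute V_q(n, t) = Σ_{j=0}^3 C(n, j) (q−1)^j.
  j = 0: C(11,0)·(4)^0 = 1·1 = 1.
  j = 1: C(11,1)·(4)^1 = 11·4 = 44.
  j = 2: C(11,2)·(4)^2 = 55·16 = 880.
  j = 3: C(11,3)·(4)^3 = 165·64 = 10560.
  V_q(n, t) = 1 + 44 + 880 + 10560 = 11485.
Step 2: q^n = 5^11 = 48828125.
Step 3: Hamming bound ⌊q^n / V_q(n,t)⌋ = ⌊48828125/11485⌋ = 4251.
Step 4: Compare |C| = 1620 to 4251: satisfied.
The claimed |C| lies below the Hamming bound.


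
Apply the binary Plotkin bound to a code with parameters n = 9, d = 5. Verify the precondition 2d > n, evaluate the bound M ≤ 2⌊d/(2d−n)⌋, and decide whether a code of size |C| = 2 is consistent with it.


Plotkin bound M ≤ 10; given |C| = 2 ≤ bound (satisfied).

Check applicability: 2d = 10, n = 9.
2d − n = 1 > 0, so Plotkin applies.
Compute d/(2d−n) = 5/1 ≈ 5.0000.
⌊d/(2d−n)⌋ = 5.
Plotkin bound: M ≤ 2·5 = 10.
Given |C| = 2, check: satisfied.
This |C| is below the Plotkin bound.


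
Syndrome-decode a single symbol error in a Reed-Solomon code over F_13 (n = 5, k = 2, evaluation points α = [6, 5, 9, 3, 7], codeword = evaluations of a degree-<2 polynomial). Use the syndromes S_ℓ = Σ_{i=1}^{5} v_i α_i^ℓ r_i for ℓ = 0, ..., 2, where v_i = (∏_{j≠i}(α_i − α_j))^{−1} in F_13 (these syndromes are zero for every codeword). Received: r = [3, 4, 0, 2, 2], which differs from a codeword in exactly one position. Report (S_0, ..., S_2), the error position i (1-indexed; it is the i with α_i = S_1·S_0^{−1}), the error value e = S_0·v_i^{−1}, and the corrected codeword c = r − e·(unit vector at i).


S = (9, 1, 3), error at position 4, error magnitude e = 9, c = [3, 4, 0, 6, 2].

Step 1: column multipliers v_i = (∏_{j≠i}(α_i − α_j))^{−1} mod 13.
  i = 1 (α = 6): (6−5)(6−9)(6−3)(6−7) = 1·(−3)·3·(−1) = 9 ≡ 9, so v_1 = 9^{−1} = 3 (mod 13).
  i = 2 (α = 5): (5−6)(5−9)(5−3)(5−7) = (−1)·(−4)·2·(−2) = −16 ≡ 10, so v_2 = 10^{−1} = 4 (mod 13).
  i = 3 (α = 9): (9−6)(9−5)(9−3)(9−7) = 3·4·6·2 = 144 ≡ 1, so v_3 = 1^{−1} = 1 (mod 13).
  i = 4 (α = 3): (3−6)(3−5)(3−9)(3−7) = (−3)·(−2)·(−6)·(−4) = 144 ≡ 1, so v_4 = 1^{−1} = 1 (mod 13).
  i = 5 (α = 7): (7−6)(7−5)(7−9)(7−3) = 1·2·(−2)·4 = −16 ≡ 10, so v_5 = 10^{−1} = 4 (mod 13).
  v = [3, 4, 1, 1, 4].
Step 2: syndromes of r = [3, 4, 0, 2, 2] (all sums mod 13).
  S_0 = Σ v_i r_i = 3·3 + 4·4 + 1·0 + 1·2 + 4·2 = 35 ≡ 9.
  S_1 = Σ v_i α_i r_i = 3·6·3 + 4·5·4 + 1·9·0 + 1·3·2 + 4·7·2 = 196 ≡ 1.
  α_i^2 mod 13 = [10, 12, 3, 9, 10].
  S_2 = Σ v_i α_i^2 r_i = 3·10·3 + 4·12·4 + 1·3·0 + 1·9·2 + 4·10·2 = 380 ≡ 3.
  S = (9, 1, 3) ≠ 0, so r is not a codeword (an error is present).
Step 3: locate the error. For a single error e at position i, S_ℓ = v_i·e·α_i^ℓ, so α_err = S_1/S_0.
  S_0^{−1} = 9^{−1} = 3 (mod 13), so α_err = 1·3 = 3 ≡ 3 = α_4. Error position i = 4.
  Consistency check: S_2/S_1 = 3·1 = 3 ≡ 3 = α_err ✓ (single-error assumption holds).
Step 4: error magnitude e = S_0/v_4 = S_0·∏_{j≠4}(α_4 − α_j) = 9·1 = 9 ≡ 9 (mod 13).
Step 5: correct position 4: c_4 = r_4 − e = 2 − 9 ≡ 6 (mod 13). Hence c = [3, 4, 0, 6, 2].
  Check: interpolating c through the α_i gives m(x) = 9 + 12·x (degree < 2) with m(α_i) = c_i for every i, so c is indeed a codeword.


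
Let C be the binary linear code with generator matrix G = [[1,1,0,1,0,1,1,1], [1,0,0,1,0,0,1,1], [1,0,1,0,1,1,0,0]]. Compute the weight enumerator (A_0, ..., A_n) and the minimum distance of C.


Weight distribution: A_0 = 1, A_2 = 1, A_4 = 3, A_6 = 3. Minimum distance d = 2.

Enumerate all 2^3 = 8 messages m ∈ F_2^3.
For each, compute codeword c = mG in F_2^8, then tally its weight.
  m = 000 → c = 00000000, weight = 0.
  m = 100 → c = 11010111, weight = 6.
  m = 010 → c = 10010011, weight = 4.
  m = 110 → c = 01000100, weight = 2.
  m = 001 → c = 10101100, weight = 4.
  m = 101 → c = 01111011, weight = 6.
  m = 011 → c = 00111111, weight = 6.
  m = 111 → c = 11101000, weight = 4.
Tally weights:
  weight 0: 1 codewords.
  weight 2: 1 codewords.
  weight 4: 3 codewords.
  weight 6: 3 codewords.
Minimum distance d = smallest w > 0 with A_w > 0 = 2.
Sanity: Σ A_w = 8 = 2^3 = 8 ✓.


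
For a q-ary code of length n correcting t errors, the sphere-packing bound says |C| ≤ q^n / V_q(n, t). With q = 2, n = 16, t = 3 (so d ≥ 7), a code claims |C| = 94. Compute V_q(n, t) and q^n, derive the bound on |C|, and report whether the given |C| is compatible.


V_q(n, t) = 697, q^n = 65536, Hamming bound = 94, |C| = 94 ≤ bound (satisfied).

Step 1: Compute V_q(n, t) = Σ_{j=0}^3 C(n, j) (q−1)^j.
  j = 0: C(16,0)·(1)^0 = 1·1 = 1.
  j = 1: C(16,1)·(1)^1 = 16·1 = 16.
  j = 2: C(16,2)·(1)^2 = 120·1 = 120.
  j = 3: C(16,3)·(1)^3 = 560·1 = 560.
  V_q(n, t) = 1 + 16 + 120 + 560 = 697.
Step 2: q^n = 2^16 = 65536.
Step 3: Hamming bound ⌊q^n / V_q(n,t)⌋ = ⌊65536/697⌋ = 94.
Step 4: Compare |C| = 94 to 94: satisfied.
The claimed |C| lies at the Hamming bound (tight).


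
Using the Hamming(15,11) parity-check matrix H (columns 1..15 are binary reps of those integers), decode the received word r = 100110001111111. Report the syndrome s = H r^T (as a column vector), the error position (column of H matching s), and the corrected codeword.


s = (1, 0, 0, 0)^T, error position = 8, corrected codeword c = 100110011111111

Compute s = H r^T mod 2 one row at a time:
  s_1 = 0 + 1 + 1 + 1 + 1 + 1 + 1 + 1 = 7 ≡ 1 (mod 2).
  s_2 = 1 + 1 + 0 + 0 + 1 + 1 + 1 + 1 = 6 ≡ 0 (mod 2).
  s_3 = 0 + 0 + 0 + 0 + 1 + 1 + 1 + 1 = 4 ≡ 0 (mod 2).
  s_4 = 1 + 0 + 1 + 0 + 1 + 1 + 1 + 1 = 6 ≡ 0 (mod 2).
s = (1, 0, 0, 0)^T — this equals column 8 of H (binary 1000), so error is at position 8.
Correct: flip bit 8 of r = 100110001111111 to get c = 100110011111111.
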